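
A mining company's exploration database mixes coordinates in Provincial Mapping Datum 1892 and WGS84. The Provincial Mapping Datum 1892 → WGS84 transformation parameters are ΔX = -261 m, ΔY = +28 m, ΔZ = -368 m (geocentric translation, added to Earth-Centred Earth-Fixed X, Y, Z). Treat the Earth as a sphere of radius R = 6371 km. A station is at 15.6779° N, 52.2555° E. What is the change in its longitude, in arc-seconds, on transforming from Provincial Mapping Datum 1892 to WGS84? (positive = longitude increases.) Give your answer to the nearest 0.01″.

sin φ = 0.270229, cos φ = 0.962796, sin λ = 0.790748, cos λ = 0.612141.
East component: ΔE = −sin λ·ΔX + cos λ·ΔY = −(0.790748)(-261) + (0.612141)(28) = 223.53 m.
1° of latitude spans πR/180 = 111195 m; at latitude φ, 1° of longitude spans that × cos φ = 107058.0 m, so Δλ = 223.53 / 107058.0 × 3600 = 7.516″.

Δλ = 7.52″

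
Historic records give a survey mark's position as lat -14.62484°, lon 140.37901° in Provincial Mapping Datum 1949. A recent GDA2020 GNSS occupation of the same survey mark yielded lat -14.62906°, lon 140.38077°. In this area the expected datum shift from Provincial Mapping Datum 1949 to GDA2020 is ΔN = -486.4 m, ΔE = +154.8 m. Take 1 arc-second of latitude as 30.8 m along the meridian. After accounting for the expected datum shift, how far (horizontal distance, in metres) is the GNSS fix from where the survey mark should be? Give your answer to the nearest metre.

Observed coordinate differences: Δφ = -0.00422°, Δλ = +0.00176°.
Converting to metres (1° lat = 110880 m, cos φ = 0.967600): observed ΔN = -467.9 m, observed ΔE = 188.8 m.
Subtracting the expected shift leaves a residual of -467.9 − (-486.4) = 18.5 m north and 188.8 − (154.8) = 34.0 m east.
Residual distance = √(18.5² + 34.0²) = 38.7 m.

39 m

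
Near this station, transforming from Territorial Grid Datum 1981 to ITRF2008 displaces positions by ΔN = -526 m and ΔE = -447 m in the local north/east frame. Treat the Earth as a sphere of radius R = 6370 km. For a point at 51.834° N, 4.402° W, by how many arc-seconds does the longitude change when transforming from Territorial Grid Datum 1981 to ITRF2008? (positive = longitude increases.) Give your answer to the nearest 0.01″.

At latitude 51.834°, cos φ = 0.617942.
One radian of longitude at latitude φ spans R cos φ, so Δλ = ΔE / (R cos φ) = -447.0 / (6370000 × 0.617942) = -1.1356e-04 rad = -23.423″.

Δλ = -23.42″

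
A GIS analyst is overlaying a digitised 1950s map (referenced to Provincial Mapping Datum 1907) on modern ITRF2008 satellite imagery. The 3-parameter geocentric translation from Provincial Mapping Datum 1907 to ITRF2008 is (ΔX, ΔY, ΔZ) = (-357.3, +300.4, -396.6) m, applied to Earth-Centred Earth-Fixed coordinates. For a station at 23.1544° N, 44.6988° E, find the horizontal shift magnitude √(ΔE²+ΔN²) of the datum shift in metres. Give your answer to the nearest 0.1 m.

The local east axis at (φ, λ) is (−sin λ, cos λ, 0), so ΔE = −sin(44.6988°)·(-357.3) + cos(44.6988°)·300.4 = 464.85 m.
The local north axis is (−sin φ cos λ, −sin φ sin λ, cos φ), giving ΔN = 99.865 − 83.083 − 364.653 = -347.87 m.
Horizontal magnitude = √(ΔE² + ΔN²) = √(464.85² + (-347.87)²) = 580.60 m.

580.6 m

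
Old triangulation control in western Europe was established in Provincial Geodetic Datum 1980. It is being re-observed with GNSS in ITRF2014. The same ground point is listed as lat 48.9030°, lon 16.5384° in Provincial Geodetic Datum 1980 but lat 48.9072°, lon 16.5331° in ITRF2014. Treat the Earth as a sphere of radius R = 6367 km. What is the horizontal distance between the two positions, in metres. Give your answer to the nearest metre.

Δφ = 48.9072° − 48.9030° = +0.0042°; Δλ = 16.5331° − 16.5384° = -0.0053°.
1° along a meridian = πR/180 = 111125 m.
ΔN = Δφ × 111125 = 466.7 m; ΔE = Δλ × 111125 × cos(48.9030°) = -0.0053 × 111125 × 0.657336 = -387.1 m.
Distance = √(ΔE² + ΔN²) = √((-387.1)² + 466.7²) = 606.4 m.

606 m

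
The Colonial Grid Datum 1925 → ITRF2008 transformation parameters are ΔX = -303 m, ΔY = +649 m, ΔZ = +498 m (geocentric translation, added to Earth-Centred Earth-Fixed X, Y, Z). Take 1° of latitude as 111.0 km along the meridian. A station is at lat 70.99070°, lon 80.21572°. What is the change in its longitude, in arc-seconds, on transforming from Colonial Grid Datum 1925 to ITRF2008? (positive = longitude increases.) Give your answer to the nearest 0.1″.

Δλ = 40.7″

sin φ = 0.945466, cos φ = 0.325722, sin λ = 0.985455, cos λ = 0.169939.
East component: ΔE = −sin λ·ΔX + cos λ·ΔY = −(0.985455)(-303) + (0.169939)(649) = 408.88 m.
1° of latitude spans 111000 m; at latitude φ, 1° of longitude spans that × cos φ = 36155.1 m, so Δλ = 408.88 / 36155.1 × 3600 = 40.713″.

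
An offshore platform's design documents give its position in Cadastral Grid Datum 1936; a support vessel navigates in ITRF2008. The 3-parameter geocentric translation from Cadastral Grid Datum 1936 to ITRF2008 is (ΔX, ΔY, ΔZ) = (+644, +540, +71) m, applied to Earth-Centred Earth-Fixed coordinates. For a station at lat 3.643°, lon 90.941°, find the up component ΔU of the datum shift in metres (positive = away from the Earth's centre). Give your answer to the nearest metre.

ΔU = 533 m

At φ = 3.643°, λ = 90.941°: sin φ = 0.063540, cos φ = 0.997979, sin λ = 0.999865, cos λ = -0.016423.
ΔU = cos φ cos λ·ΔX + cos φ sin λ·ΔY + sin φ·ΔZ = (0.997979)(-0.016423)(644) + (0.997979)(0.999865)(540) + (0.063540)(71) = 532.79 m.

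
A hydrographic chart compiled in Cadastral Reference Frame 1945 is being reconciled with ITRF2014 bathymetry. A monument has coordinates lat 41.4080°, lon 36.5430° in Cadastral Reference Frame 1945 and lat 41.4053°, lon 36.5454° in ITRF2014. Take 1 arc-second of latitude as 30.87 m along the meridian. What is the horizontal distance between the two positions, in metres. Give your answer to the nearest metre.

361 m

Δφ = 41.4053° − 41.4080° = -0.0027°; Δλ = 36.5454° − 36.5430° = +0.0024°.
1° of latitude = 3600 × 30.87 = 111132 m.
ΔN = Δφ × 111132 = -300.1 m; ΔE = Δλ × 111132 × cos(41.4080°) = +0.0024 × 111132 × 0.750019 = 200.0 m.
Distance = √(ΔE² + ΔN²) = √(200.0² + (-300.1)²) = 360.6 m.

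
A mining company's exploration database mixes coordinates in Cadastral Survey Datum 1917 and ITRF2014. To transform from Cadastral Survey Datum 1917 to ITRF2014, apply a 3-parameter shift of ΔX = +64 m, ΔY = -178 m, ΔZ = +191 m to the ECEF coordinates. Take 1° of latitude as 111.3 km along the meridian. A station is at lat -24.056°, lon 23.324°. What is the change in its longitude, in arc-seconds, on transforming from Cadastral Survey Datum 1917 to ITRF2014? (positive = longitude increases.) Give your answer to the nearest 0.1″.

sin φ = -0.407629, cos φ = 0.913147, sin λ = 0.395930, cos λ = 0.918281.
East component: ΔE = −sin λ·ΔX + cos λ·ΔY = −(0.395930)(64) + (0.918281)(-178) = -188.79 m.
1° of latitude spans 111300 m; at latitude φ, 1° of longitude spans that × cos φ = 101633.3 m, so Δλ = -188.79 / 101633.3 × 3600 = -6.687″.

Δλ = -6.7″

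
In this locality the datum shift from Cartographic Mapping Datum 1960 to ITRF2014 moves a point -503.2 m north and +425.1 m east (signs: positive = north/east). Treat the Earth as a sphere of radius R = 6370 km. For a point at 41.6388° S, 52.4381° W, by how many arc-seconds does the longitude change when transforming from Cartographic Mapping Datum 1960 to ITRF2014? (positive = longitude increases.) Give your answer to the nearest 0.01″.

Δλ = 18.42″

At latitude -41.6388°, cos φ = 0.747348.
One radian of longitude at latitude φ spans R cos φ, so Δλ = ΔE / (R cos φ) = 425.1 / (6370000 × 0.747348) = 8.9295e-05 rad = 18.418″.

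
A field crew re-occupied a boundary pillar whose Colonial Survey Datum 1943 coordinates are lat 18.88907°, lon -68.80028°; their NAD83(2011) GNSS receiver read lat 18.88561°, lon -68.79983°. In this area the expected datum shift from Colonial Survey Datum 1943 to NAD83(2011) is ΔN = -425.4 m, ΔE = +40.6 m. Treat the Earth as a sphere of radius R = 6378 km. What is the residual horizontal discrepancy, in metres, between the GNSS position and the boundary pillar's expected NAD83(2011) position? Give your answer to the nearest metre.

Observed coordinate differences: Δφ = -0.00346°, Δλ = +0.00045°.
Converting to metres (1° lat = 111317 m, cos φ = 0.946147): observed ΔN = -385.2 m, observed ΔE = 47.4 m.
Subtracting the expected shift leaves a residual of -385.2 − (-425.4) = 40.2 m north and 47.4 − (40.6) = 6.8 m east.
Residual distance = √(40.2² + 6.8²) = 40.8 m.

41 m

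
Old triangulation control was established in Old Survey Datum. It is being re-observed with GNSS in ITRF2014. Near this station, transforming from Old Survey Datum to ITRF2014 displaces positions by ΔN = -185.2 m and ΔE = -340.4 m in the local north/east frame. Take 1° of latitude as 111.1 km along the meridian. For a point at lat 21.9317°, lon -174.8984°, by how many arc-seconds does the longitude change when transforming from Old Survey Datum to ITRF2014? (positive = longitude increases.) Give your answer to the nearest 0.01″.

Δλ = -11.89″

At latitude 21.9317°, cos φ = 0.927630.
1° of longitude at this latitude = 111.1 × cos φ = 103.06 km, so Δλ = -340.4 / 103059.7 = -0.0033029° = -11.891″.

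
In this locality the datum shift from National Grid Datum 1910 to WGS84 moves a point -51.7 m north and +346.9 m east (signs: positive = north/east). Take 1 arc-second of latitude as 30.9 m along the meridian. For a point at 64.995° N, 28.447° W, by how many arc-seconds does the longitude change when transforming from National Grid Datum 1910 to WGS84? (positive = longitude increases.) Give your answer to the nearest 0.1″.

Δλ = 26.6″

At latitude 64.995°, cos φ = 0.422697.
1″ of longitude at this latitude = 30.90 × cos φ = 13.0613 m, so Δλ = 346.9 / 13.0613 = 26.559″.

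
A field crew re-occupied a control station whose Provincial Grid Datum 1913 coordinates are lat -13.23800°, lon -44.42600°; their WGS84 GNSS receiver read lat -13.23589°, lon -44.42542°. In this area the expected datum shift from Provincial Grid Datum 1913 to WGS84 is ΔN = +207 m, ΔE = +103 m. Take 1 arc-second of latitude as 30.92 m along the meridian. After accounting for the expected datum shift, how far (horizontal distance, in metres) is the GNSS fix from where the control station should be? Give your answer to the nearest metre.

49 m

Observed coordinate differences: Δφ = +0.00211°, Δλ = +0.00058°.
Converting to metres (1° lat = 111312 m, cos φ = 0.973427): observed ΔN = 234.9 m, observed ΔE = 62.8 m.
Subtracting the expected shift leaves a residual of 234.9 − (207) = 27.9 m north and 62.8 − (103) = -40.2 m east.
Residual distance = √(27.9² + (-40.2)²) = 48.9 m.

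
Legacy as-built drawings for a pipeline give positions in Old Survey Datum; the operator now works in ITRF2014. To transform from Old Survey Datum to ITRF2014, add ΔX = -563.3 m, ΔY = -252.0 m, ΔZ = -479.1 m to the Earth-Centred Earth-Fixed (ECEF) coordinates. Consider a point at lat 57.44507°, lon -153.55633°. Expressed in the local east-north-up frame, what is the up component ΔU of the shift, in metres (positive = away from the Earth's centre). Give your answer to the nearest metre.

ΔU = -72 m

The local up (radial) axis is (cos φ cos λ, cos φ sin λ, sin φ), giving ΔU = 271.402 + 60.387 − 403.822 = -72.03 m.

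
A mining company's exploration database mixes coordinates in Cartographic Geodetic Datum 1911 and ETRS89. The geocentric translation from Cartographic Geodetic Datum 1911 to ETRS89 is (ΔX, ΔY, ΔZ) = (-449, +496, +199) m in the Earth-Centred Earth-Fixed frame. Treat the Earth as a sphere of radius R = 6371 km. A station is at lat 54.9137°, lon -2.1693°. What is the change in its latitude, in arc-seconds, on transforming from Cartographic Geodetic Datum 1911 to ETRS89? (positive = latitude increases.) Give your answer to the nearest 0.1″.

Δφ = 16.1″

sin φ = 0.818287, cos φ = 0.574810, sin λ = -0.037852, cos λ = 0.999283.
North component: ΔN = −sin φ cos λ·ΔX − sin φ sin λ·ΔY + cos φ·ΔZ = −(0.818287)(0.999283)(-449) − (0.818287)(-0.037852)(496) + (0.574810)(199) = 496.90 m.
1° of latitude spans πR/180 = 111195 m, so Δφ = 496.90 / 111195 × 3600 = 16.087″.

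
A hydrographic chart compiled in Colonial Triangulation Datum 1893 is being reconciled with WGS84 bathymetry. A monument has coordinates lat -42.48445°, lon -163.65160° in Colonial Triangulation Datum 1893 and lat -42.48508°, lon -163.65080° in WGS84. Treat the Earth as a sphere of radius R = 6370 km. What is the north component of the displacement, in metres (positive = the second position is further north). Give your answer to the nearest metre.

Δφ = -42.48508° − -42.48445° = -0.00063°; Δλ = -163.65080° − -163.65160° = +0.00080°.
1° along a meridian = πR/180 = 111177 m.
ΔN = Δφ × 111177 = -70.0 m; ΔE = Δλ × 111177 × cos(-42.48445°) = +0.00080 × 111177 × 0.737461 = 65.6 m.

ΔN = -70 m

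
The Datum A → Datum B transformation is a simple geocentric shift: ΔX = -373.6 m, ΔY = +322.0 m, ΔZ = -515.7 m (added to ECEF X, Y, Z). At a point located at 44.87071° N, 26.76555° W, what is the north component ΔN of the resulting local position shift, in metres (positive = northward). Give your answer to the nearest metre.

At φ = 44.87071°, λ = -26.76555°: sin φ = 0.705509, cos φ = 0.708701, sin λ = -0.450341, cos λ = 0.892857.
ΔN = −sin φ cos λ·ΔX − sin φ sin λ·ΔY + cos φ·ΔZ = −(0.705509)(0.892857)(-373.6) − (0.705509)(-0.450341)(322.0) + (0.708701)(-515.7) = -27.83 m.

ΔN = -28 m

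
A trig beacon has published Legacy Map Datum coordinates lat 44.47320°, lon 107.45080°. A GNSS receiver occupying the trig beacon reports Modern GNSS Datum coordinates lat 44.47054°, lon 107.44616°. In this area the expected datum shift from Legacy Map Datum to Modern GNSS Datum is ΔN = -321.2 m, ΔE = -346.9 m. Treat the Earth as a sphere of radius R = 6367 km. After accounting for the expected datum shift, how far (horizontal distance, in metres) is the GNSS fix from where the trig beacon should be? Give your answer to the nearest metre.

33 m

Observed coordinate differences: Δφ = -0.00266°, Δλ = -0.00464°.
Converting to metres (1° lat = 111125 m, cos φ = 0.713578): observed ΔN = -295.6 m, observed ΔE = -367.9 m.
Subtracting the expected shift leaves a residual of -295.6 − (-321.2) = 25.6 m north and -367.9 − (-346.9) = -21.0 m east.
Residual distance = √(25.6² + (-21.0)²) = 33.1 m.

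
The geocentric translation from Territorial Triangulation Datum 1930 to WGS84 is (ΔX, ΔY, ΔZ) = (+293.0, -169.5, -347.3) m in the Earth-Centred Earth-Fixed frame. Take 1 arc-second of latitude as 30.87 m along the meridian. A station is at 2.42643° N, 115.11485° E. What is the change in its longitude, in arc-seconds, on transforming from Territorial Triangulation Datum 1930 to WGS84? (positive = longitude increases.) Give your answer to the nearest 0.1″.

Δλ = -6.3″

sin φ = 0.042337, cos φ = 0.999103, sin λ = 0.905459, cos λ = -0.424434.
East component: ΔE = −sin λ·ΔX + cos λ·ΔY = −(0.905459)(293.0) + (-0.424434)(-169.5) = -193.36 m.
1° of latitude spans 3600 × 30.87 = 111132 m; at latitude φ, 1° of longitude spans that × cos φ = 111032.4 m, so Δλ = -193.36 / 111032.4 × 3600 = -6.269″.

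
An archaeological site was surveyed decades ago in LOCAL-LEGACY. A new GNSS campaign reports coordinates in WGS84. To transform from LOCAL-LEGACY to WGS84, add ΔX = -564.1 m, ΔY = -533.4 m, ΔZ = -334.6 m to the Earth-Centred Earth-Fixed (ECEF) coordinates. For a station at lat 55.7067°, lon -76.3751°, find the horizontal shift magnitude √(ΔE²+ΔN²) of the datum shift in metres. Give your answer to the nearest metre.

843 m

The local east axis at (φ, λ) is (−sin λ, cos λ, 0), so ΔE = −sin(-76.3751°)·(-564.1) + cos(-76.3751°)·(-533.4) = -673.88 m.
The local north axis is (−sin φ cos λ, −sin φ sin λ, cos φ), giving ΔN = 109.782 − 428.275 − 188.523 = -507.02 m.
Horizontal magnitude = √(ΔE² + ΔN²) = √((-673.88)² + (-507.02)²) = 843.31 m.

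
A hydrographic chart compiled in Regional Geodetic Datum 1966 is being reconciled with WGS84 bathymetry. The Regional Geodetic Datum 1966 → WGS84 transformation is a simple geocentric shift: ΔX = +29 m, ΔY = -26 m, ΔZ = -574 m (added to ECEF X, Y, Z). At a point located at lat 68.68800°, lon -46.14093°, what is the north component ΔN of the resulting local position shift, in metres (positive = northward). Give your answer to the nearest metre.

ΔN = -245 m

At φ = 68.68800°, λ = -46.14093°: sin φ = 0.931615, cos φ = 0.363446, sin λ = -0.721046, cos λ = 0.692887.
ΔN = −sin φ cos λ·ΔX − sin φ sin λ·ΔY + cos φ·ΔZ = −(0.931615)(0.692887)(29) − (0.931615)(-0.721046)(-26) + (0.363446)(-574) = -244.80 m.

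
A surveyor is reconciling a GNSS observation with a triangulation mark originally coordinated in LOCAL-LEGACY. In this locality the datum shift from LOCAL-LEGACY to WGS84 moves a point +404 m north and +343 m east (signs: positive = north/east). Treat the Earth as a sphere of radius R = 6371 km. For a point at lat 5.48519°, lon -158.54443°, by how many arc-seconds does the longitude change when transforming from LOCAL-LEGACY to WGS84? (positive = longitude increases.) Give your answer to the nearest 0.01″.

Δλ = 11.16″

At latitude 5.48519°, cos φ = 0.995421.
One radian of longitude at latitude φ spans R cos φ, so Δλ = ΔE / (R cos φ) = 343.0 / (6371000 × 0.995421) = 5.4085e-05 rad = 11.156″.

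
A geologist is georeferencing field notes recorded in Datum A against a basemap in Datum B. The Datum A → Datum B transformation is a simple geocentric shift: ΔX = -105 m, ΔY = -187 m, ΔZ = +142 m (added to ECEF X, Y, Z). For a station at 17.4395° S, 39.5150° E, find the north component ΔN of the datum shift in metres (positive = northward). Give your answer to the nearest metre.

ΔN = 76 m

At φ = -17.4395°, λ = 39.5150°: sin φ = -0.299699, cos φ = 0.954034, sin λ = 0.636280, cos λ = 0.771458.
ΔN = −sin φ cos λ·ΔX − sin φ sin λ·ΔY + cos φ·ΔZ = −(-0.299699)(0.771458)(-105) − (-0.299699)(0.636280)(-187) + (0.954034)(142) = 75.54 m.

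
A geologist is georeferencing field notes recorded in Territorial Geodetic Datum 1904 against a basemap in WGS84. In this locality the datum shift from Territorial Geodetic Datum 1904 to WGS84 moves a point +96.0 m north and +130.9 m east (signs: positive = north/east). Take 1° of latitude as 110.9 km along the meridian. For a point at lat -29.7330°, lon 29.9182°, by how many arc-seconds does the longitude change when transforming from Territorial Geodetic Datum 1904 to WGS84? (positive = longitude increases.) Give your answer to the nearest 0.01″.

At latitude -29.7330°, cos φ = 0.868346.
1° of longitude at this latitude = 110.9 × cos φ = 96.30 km, so Δλ = 130.9 / 96299.6 = 0.0013593° = 4.893″.

Δλ = 4.89″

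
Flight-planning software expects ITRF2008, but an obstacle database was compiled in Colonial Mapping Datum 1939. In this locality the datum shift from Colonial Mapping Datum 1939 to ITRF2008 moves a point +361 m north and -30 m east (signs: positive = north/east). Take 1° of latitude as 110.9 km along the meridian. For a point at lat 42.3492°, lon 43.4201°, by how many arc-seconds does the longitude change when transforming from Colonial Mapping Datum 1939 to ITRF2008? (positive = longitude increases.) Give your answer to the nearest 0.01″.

At latitude 42.3492°, cos φ = 0.739053.
1° of longitude at this latitude = 110.9 × cos φ = 81.96 km, so Δλ = -30.0 / 81961.0 = -0.0003660° = -1.318″.

Δλ = -1.32″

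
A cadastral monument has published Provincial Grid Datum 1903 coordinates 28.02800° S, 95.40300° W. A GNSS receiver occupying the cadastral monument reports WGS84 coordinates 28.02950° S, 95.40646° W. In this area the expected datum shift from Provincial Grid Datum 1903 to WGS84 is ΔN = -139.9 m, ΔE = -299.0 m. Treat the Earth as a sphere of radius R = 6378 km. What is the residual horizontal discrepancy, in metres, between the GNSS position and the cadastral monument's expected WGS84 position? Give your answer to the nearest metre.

49 m

Observed coordinate differences: Δφ = -0.00150°, Δλ = -0.00346°.
Converting to metres (1° lat = 111317 m, cos φ = 0.882718): observed ΔN = -167.0 m, observed ΔE = -340.0 m.
Subtracting the expected shift leaves a residual of -167.0 − (-139.9) = -27.1 m north and -340.0 − (-299.0) = -41.0 m east.
Residual distance = √((-27.1)² + (-41.0)²) = 49.1 m.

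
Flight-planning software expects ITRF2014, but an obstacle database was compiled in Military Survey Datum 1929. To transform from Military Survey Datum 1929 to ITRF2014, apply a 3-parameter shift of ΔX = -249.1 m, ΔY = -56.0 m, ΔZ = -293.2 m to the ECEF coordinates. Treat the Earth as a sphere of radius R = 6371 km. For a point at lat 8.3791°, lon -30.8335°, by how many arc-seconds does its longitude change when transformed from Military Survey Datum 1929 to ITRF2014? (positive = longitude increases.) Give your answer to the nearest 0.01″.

Δλ = -5.75″

sin φ = 0.145722, cos φ = 0.989326, sin λ = -0.512545, cos λ = 0.858660.
East component: ΔE = −sin λ·ΔX + cos λ·ΔY = −(-0.512545)(-249.1) + (0.858660)(-56.0) = -175.76 m.
1° of latitude spans πR/180 = 111195 m; at latitude φ, 1° of longitude spans that × cos φ = 110008.0 m, so Δλ = -175.76 / 110008.0 × 3600 = -5.752″.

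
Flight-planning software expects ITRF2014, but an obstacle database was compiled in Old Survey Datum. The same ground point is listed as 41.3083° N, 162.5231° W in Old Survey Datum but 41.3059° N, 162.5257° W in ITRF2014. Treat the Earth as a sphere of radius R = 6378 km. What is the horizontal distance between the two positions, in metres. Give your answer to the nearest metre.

Δφ = 41.3059° − 41.3083° = -0.0024°; Δλ = -162.5257° − -162.5231° = -0.0026°.
1° along a meridian = πR/180 = 111317 m.
ΔN = Δφ × 111317 = -267.2 m; ΔE = Δλ × 111317 × cos(41.3083°) = -0.0026 × 111317 × 0.751169 = -217.4 m.
Distance = √(ΔE² + ΔN²) = √((-217.4)² + (-267.2)²) = 344.4 m.

344 m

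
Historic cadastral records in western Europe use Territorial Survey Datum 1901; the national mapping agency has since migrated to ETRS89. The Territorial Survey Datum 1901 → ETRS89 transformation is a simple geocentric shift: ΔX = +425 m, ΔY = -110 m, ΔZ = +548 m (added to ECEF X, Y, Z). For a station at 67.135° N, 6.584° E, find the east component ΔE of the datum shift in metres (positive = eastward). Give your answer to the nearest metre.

The local east axis at (φ, λ) is (−sin λ, cos λ, 0), so ΔE = −sin(6.584°)·425 + cos(6.584°)·(-110) = -158.00 m.

ΔE = -158 m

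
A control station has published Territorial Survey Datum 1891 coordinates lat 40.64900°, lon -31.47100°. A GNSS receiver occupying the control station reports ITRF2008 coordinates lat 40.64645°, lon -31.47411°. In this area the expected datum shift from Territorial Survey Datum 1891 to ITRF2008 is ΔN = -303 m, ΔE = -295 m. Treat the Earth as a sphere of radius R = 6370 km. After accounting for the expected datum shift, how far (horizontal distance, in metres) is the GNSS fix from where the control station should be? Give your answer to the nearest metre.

38 m

Observed coordinate differences: Δφ = -0.00255°, Δλ = -0.00311°.
Converting to metres (1° lat = 111177 m, cos φ = 0.758714): observed ΔN = -283.5 m, observed ΔE = -262.3 m.
Subtracting the expected shift leaves a residual of -283.5 − (-303) = 19.5 m north and -262.3 − (-295) = 32.7 m east.
Residual distance = √(19.5² + 32.7²) = 38.0 m.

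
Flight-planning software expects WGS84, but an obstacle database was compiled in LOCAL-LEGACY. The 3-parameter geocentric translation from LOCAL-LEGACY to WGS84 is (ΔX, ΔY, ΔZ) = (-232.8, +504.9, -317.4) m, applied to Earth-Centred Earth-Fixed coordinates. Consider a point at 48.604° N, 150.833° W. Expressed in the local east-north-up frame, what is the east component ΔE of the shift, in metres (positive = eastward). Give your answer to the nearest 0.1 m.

ΔE = -554.3 m

At φ = 48.604°, λ = -150.833°: sin φ = 0.750157, cos φ = 0.661259, sin λ = -0.487357, cos λ = -0.873203.
ΔE = −sin λ·ΔX + cos λ·ΔY = −(-0.487357)·(-232.8) + (-0.873203)·(504.9) = -554.34 m.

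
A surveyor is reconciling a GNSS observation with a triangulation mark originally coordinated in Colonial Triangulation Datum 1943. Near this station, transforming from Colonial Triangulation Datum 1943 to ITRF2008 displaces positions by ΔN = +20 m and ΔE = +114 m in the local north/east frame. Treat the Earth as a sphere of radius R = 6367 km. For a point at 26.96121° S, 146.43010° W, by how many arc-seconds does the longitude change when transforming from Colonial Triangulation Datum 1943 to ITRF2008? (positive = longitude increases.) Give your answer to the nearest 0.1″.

Δλ = 4.1″

At latitude -26.96121°, cos φ = 0.891314.
One radian of longitude at latitude φ spans R cos φ, so Δλ = ΔE / (R cos φ) = 114.0 / (6367000 × 0.891314) = 2.0088e-05 rad = 4.143″.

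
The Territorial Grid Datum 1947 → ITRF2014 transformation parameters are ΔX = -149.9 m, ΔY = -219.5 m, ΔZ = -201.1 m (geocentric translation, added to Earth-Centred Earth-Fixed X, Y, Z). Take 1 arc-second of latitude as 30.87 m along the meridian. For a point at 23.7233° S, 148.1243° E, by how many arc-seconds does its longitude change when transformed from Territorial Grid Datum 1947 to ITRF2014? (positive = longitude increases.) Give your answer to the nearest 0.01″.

Δλ = 9.40″

sin φ = -0.402320, cos φ = 0.915499, sin λ = 0.528078, cos λ = -0.849196.
East component: ΔE = −sin λ·ΔX + cos λ·ΔY = −(0.528078)(-149.9) + (-0.849196)(-219.5) = 265.56 m.
1° of latitude spans 3600 × 30.87 = 111132 m; at latitude φ, 1° of longitude spans that × cos φ = 101741.2 m, so Δλ = 265.56 / 101741.2 × 3600 = 9.396″.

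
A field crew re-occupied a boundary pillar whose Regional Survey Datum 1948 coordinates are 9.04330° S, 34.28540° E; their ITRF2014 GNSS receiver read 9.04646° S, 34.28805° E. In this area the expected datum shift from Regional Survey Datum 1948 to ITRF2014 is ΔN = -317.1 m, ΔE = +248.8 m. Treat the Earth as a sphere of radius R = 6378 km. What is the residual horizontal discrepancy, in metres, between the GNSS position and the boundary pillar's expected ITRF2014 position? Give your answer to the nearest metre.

55 m

Observed coordinate differences: Δφ = -0.00316°, Δλ = +0.00265°.
Converting to metres (1° lat = 111317 m, cos φ = 0.987570): observed ΔN = -351.8 m, observed ΔE = 291.3 m.
Subtracting the expected shift leaves a residual of -351.8 − (-317.1) = -34.7 m north and 291.3 − (248.8) = 42.5 m east.
Residual distance = √((-34.7)² + 42.5²) = 54.9 m.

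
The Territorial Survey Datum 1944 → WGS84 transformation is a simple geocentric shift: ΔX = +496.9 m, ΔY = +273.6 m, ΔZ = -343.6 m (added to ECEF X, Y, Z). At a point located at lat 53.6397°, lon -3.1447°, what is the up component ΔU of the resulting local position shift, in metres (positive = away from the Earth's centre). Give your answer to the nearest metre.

The local up (radial) axis is (cos φ cos λ, cos φ sin λ, sin φ), giving ΔU = 294.149 − 8.898 − 276.703 = 8.55 m.

ΔU = 9 m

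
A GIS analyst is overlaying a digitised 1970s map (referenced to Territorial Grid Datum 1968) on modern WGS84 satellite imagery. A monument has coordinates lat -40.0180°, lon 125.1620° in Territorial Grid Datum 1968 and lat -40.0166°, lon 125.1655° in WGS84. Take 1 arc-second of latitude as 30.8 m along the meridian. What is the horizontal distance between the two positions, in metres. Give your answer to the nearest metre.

Δφ = -40.0166° − -40.0180° = +0.0014°; Δλ = 125.1655° − 125.1620° = +0.0035°.
1° of latitude = 3600 × 30.80 = 110880 m.
ΔN = Δφ × 110880 = 155.2 m; ΔE = Δλ × 110880 × cos(-40.0180°) = +0.0035 × 110880 × 0.765842 = 297.2 m.
Distance = √(ΔE² + ΔN²) = √(297.2² + 155.2²) = 335.3 m.

335 m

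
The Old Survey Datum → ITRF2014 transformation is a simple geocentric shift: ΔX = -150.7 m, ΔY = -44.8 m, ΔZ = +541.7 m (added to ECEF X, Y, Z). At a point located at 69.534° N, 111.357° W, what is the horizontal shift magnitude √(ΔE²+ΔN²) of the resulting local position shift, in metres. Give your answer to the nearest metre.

At φ = 69.534°, λ = -111.357°: sin φ = 0.936880, cos φ = 0.349651, sin λ = -0.931329, cos λ = -0.364178.
ΔE = −sin λ·ΔX + cos λ·ΔY = −(-0.931329)·(-150.7) + (-0.364178)·(-44.8) = -124.04 m.
ΔN = −sin φ cos λ·ΔX − sin φ sin λ·ΔY + cos φ·ΔZ = −(0.936880)(-0.364178)(-150.7) − (0.936880)(-0.931329)(-44.8) + (0.349651)(541.7) = 98.90 m.
Horizontal magnitude = √(ΔE² + ΔN²) = √((-124.04)² + 98.90²) = 158.64 m.

159 m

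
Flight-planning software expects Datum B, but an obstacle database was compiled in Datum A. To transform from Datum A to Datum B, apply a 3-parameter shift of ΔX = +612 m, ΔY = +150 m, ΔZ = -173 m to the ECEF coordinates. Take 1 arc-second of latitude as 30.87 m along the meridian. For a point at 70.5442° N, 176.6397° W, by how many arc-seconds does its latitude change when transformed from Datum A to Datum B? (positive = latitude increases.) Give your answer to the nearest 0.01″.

Δφ = 17.06″

sin φ = 0.942899, cos φ = 0.333080, sin λ = -0.058615, cos λ = -0.998281.
North component: ΔN = −sin φ cos λ·ΔX − sin φ sin λ·ΔY + cos φ·ΔZ = −(0.942899)(-0.998281)(612) − (0.942899)(-0.058615)(150) + (0.333080)(-173) = 526.73 m.
1° of latitude spans 3600 × 30.87 = 111132 m, so Δφ = 526.73 / 111132 × 3600 = 17.063″.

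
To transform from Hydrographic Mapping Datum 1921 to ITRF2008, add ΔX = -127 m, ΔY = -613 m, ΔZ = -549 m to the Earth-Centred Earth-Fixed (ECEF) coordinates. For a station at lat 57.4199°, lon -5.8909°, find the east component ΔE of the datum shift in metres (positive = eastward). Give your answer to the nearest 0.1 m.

The local east axis at (φ, λ) is (−sin λ, cos λ, 0), so ΔE = −sin(-5.8909°)·(-127) + cos(-5.8909°)·(-613) = -622.80 m.

ΔE = -622.8 m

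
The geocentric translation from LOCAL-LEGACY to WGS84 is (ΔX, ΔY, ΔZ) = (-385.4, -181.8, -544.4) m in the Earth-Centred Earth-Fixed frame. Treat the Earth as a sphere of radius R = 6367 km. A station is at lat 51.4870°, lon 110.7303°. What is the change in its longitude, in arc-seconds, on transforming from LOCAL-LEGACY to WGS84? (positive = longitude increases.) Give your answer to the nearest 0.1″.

Δλ = 22.1″

sin φ = 0.782467, cos φ = 0.622692, sin λ = 0.935257, cos λ = -0.353969.
East component: ΔE = −sin λ·ΔX + cos λ·ΔY = −(0.935257)(-385.4) + (-0.353969)(-181.8) = 424.80 m.
1° of latitude spans πR/180 = 111125 m; at latitude φ, 1° of longitude spans that × cos φ = 69196.7 m, so Δλ = 424.80 / 69196.7 × 3600 = 22.100″.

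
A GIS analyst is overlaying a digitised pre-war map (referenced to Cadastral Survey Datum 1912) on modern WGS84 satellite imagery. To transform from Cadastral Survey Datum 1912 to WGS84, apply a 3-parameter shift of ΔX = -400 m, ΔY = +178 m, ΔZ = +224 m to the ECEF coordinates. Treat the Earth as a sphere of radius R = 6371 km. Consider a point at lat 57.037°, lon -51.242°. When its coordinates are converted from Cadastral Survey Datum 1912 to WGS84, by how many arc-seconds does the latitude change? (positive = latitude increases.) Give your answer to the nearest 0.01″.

Δφ = 14.52″

sin φ = 0.839022, cos φ = 0.544097, sin λ = -0.779797, cos λ = 0.626032.
North component: ΔN = −sin φ cos λ·ΔX − sin φ sin λ·ΔY + cos φ·ΔZ = −(0.839022)(0.626032)(-400) − (0.839022)(-0.779797)(178) + (0.544097)(224) = 448.44 m.
1° of latitude spans πR/180 = 111195 m, so Δφ = 448.44 / 111195 × 3600 = 14.518″.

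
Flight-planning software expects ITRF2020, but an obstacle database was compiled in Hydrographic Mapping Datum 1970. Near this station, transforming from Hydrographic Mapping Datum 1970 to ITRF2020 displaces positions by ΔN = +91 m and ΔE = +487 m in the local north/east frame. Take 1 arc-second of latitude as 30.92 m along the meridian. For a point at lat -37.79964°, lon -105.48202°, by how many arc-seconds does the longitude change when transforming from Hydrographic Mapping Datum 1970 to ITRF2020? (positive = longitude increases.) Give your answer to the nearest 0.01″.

At latitude -37.79964°, cos φ = 0.790159.
1″ of longitude at this latitude = 30.92 × cos φ = 24.4317 m, so Δλ = 487.0 / 24.4317 = 19.933″.

Δλ = 19.93″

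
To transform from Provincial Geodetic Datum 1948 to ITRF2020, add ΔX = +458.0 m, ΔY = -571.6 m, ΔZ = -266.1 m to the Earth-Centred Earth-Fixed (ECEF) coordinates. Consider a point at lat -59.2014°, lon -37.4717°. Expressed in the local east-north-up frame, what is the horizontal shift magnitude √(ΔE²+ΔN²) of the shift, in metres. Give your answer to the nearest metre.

506 m

At φ = -59.2014°, λ = -37.4717°: sin φ = -0.858972, cos φ = 0.512022, sin λ = -0.608369, cos λ = 0.793654.
ΔE = −sin λ·ΔX + cos λ·ΔY = −(-0.608369)·(458.0) + (0.793654)·(-571.6) = -175.02 m.
ΔN = −sin φ cos λ·ΔX − sin φ sin λ·ΔY + cos φ·ΔZ = −(-0.858972)(0.793654)(458.0) − (-0.858972)(-0.608369)(-571.6) + (0.512022)(-266.1) = 474.68 m.
Horizontal magnitude = √(ΔE² + ΔN²) = √((-175.02)² + 474.68²) = 505.92 m.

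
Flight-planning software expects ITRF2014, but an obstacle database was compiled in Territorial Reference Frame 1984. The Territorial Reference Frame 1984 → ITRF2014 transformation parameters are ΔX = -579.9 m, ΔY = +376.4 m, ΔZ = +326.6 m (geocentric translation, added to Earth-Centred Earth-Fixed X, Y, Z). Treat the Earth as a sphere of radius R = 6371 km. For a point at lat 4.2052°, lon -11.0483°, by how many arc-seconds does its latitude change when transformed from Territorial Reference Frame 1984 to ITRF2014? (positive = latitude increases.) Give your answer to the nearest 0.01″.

sin φ = 0.073329, cos φ = 0.997308, sin λ = -0.191636, cos λ = 0.981466.
North component: ΔN = −sin φ cos λ·ΔX − sin φ sin λ·ΔY + cos φ·ΔZ = −(0.073329)(0.981466)(-579.9) − (0.073329)(-0.191636)(376.4) + (0.997308)(326.6) = 372.75 m.
1° of latitude spans πR/180 = 111195 m, so Δφ = 372.75 / 111195 × 3600 = 12.068″.

Δφ = 12.07″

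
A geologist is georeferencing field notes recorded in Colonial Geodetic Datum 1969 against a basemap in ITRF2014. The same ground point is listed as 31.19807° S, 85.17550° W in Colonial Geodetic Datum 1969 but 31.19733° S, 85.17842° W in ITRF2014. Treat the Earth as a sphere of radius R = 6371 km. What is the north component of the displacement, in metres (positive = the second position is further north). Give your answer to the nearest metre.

Δφ = -31.19733° − -31.19807° = +0.00074°; Δλ = -85.17842° − -85.17550° = -0.00292°.
1° along a meridian = πR/180 = 111195 m.
ΔN = Δφ × 111195 = 82.3 m; ΔE = Δλ × 111195 × cos(-31.19807°) = -0.00292 × 111195 × 0.855382 = -277.7 m.

ΔN = 82 m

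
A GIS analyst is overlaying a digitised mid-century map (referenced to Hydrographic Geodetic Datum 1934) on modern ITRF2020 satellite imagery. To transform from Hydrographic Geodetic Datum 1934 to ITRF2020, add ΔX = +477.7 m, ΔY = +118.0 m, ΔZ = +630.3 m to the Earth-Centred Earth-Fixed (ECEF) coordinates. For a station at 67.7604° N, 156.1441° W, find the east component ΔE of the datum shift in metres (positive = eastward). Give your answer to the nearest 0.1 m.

ΔE = 85.3 m

The local east axis at (φ, λ) is (−sin λ, cos λ, 0), so ΔE = −sin(-156.1441°)·477.7 + cos(-156.1441°)·118.0 = 85.28 m.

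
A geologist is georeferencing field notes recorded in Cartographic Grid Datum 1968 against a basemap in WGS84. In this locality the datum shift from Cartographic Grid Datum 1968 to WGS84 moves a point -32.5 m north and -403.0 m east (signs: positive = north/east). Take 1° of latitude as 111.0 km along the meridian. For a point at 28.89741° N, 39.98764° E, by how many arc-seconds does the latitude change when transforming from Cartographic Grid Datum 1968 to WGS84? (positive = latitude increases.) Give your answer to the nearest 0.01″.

Δφ = -1.05″

1° of latitude = 111.0 km, so Δφ = -32.5 / 111000 = -0.0002928° = -1.054″.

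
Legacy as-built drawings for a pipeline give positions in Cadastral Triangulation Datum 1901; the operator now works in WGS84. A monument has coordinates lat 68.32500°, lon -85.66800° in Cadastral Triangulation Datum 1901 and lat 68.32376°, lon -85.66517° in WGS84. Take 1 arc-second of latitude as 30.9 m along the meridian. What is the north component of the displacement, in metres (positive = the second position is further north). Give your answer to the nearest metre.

Δφ = 68.32376° − 68.32500° = -0.00124°; Δλ = -85.66517° − -85.66800° = +0.00283°.
1° of latitude = 3600 × 30.90 = 111240 m.
ΔN = Δφ × 111240 = -137.9 m; ΔE = Δλ × 111240 × cos(68.32500°) = +0.00283 × 111240 × 0.369341 = 116.3 m.

ΔN = -138 m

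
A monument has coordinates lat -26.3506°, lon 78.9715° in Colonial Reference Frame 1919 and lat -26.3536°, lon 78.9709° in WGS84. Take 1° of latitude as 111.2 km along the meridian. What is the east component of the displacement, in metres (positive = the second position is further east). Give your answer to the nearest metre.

ΔE = -60 m

Δφ = -26.3536° − -26.3506° = -0.0030°; Δλ = 78.9709° − 78.9715° = -0.0006°.
ΔN = Δφ × 111200 = -333.6 m; ΔE = Δλ × 111200 × cos(-26.3506°) = -0.0006 × 111200 × 0.896095 = -59.8 m.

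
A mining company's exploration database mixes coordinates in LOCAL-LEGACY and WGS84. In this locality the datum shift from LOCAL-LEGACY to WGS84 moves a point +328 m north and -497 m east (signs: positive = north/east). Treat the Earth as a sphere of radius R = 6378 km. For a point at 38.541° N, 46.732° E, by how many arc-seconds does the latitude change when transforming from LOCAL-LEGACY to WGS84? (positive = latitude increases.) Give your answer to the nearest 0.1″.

Δφ = 10.6″

On a sphere of radius R, 1 rad of latitude = R, so Δφ = ΔN / R = 328.0 / 6378000 = 5.1427e-05 rad = 10.608″.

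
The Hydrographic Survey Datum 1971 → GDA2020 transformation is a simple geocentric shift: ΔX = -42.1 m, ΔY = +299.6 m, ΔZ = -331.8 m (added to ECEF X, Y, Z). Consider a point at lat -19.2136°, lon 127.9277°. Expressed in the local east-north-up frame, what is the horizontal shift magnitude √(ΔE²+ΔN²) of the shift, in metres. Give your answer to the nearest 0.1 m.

272.6 m

At φ = -19.2136°, λ = 127.9277°: sin φ = -0.329091, cos φ = 0.944298, sin λ = 0.788787, cos λ = -0.614667.
ΔE = −sin λ·ΔX + cos λ·ΔY = −(0.788787)·(-42.1) + (-0.614667)·(299.6) = -150.95 m.
ΔN = −sin φ cos λ·ΔX − sin φ sin λ·ΔY + cos φ·ΔZ = −(-0.329091)(-0.614667)(-42.1) − (-0.329091)(0.788787)(299.6) + (0.944298)(-331.8) = -227.03 m.
Horizontal magnitude = √(ΔE² + ΔN²) = √((-150.95)² + (-227.03)²) = 272.63 m.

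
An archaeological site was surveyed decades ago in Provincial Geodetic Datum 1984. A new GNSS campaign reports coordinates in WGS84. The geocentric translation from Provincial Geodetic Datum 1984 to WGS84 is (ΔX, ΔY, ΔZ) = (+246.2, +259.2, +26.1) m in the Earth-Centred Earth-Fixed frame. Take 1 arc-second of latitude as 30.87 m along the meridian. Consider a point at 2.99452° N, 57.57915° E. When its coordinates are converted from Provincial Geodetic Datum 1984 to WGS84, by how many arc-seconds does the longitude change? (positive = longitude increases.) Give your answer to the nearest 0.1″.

Δλ = -2.2″

sin φ = 0.052240, cos φ = 0.998635, sin λ = 0.844133, cos λ = 0.536134.
East component: ΔE = −sin λ·ΔX + cos λ·ΔY = −(0.844133)(246.2) + (0.536134)(259.2) = -68.86 m.
1° of latitude spans 3600 × 30.87 = 111132 m; at latitude φ, 1° of longitude spans that × cos φ = 110980.3 m, so Δλ = -68.86 / 110980.3 × 3600 = -2.234″.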